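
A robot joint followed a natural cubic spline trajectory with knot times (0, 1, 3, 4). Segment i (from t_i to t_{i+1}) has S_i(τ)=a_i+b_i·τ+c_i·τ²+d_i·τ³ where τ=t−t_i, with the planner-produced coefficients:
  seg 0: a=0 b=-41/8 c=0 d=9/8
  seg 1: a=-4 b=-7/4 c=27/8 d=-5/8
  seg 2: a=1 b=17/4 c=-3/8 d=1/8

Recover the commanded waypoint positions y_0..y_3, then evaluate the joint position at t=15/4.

y_0 = S_0(0) = a_0 = 0
y_1 = S_1(0) = a_1 = -4
y_2 = S_2(0) = a_2 = 1
y_3 = S_2(1) = 5
t_q=15/4 is in segment 2 (τ=3/4); S_2(τ)=2063/512

y_0=0 y_1=-4 y_2=1 y_3=5
S(15/4) = 2063/512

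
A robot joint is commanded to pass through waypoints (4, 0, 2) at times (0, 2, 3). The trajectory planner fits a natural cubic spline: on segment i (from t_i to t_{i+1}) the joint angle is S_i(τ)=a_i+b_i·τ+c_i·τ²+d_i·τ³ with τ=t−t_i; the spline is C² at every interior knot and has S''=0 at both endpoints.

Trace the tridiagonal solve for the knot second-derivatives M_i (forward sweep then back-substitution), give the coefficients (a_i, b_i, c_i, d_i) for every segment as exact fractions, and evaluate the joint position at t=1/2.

  seg 0: a=4 b=-10/3 c=0 d=1/3
  seg 1: a=0 b=2/3 c=2 d=-2/3
S(1/2) = 19/8

Δ: Δ0=-2, Δ1=2
row 1: diag=6, rhs=24; c'=1/6, d'=4
back: M1=4
M: M0=0, M1=4, M2=0
seg 0: a=4, c=M0/2=0, d=(M1−M0)/(6·2)=1/3, b=Δ0−h0·(2M0+M1)/6=-10/3
seg 1: a=0, c=M1/2=2, d=(M2−M1)/(6·1)=-2/3, b=Δ1−h1·(2M1+M2)/6=2/3
t_q=1/2 → seg 0, τ=1/2; S=4+-10/3·τ+0·τ²+1/3·τ³=19/8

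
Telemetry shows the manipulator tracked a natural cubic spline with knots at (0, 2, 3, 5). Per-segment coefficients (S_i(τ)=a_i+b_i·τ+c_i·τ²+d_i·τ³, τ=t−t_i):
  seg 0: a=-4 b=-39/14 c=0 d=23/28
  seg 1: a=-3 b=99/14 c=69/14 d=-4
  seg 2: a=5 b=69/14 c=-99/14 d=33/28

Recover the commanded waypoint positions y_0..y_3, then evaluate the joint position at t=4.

y_0 = S_0(0) = a_0 = -4
y_1 = S_1(0) = a_1 = -3
y_2 = S_2(0) = a_2 = 5
y_3 = S_2(2) = -4
t_q=4 is in segment 2 (τ=1); S_2(τ)=113/28

y_0=-4 y_1=-3 y_2=5 y_3=-4
S(4) = 113/28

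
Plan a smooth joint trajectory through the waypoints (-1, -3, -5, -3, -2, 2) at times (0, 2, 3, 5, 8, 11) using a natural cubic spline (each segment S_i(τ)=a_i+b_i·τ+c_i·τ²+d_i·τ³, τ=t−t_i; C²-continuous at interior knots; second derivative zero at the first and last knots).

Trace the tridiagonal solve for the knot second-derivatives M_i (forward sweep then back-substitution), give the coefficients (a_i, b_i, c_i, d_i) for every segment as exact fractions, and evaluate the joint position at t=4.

  seg 0: a=-1 b=-1651/3597 c=0 d=-973/7194
  seg 1: a=-3 b=-7489/3597 c=-973/1199 d=3214/3597
  seg 2: a=-5 b=-335/327 c=2241/1199 d=-1541/3597
  seg 3: a=-3 b=4715/3597 c=-841/1199 d=1351/10791
  seg 4: a=-2 b=1736/3597 c=510/1199 d=-170/3597
S(4) = -5496/1199

Δ: Δ0=-1, Δ1=-2, Δ2=1, Δ3=1/3, Δ4=4/3
row 1: diag=6, rhs=-6; c'=1/6, d'=-1
row 2: denom=6−1·1/6=35/6; d'=(18−1·-1)/(35/6)=114/35
row 3: denom=10−2·12/35=326/35; d'=(-4−2·114/35)/(326/35)=-184/163
row 4: denom=12−3·105/326=3597/326; d'=(6−3·-184/163)/(3597/326)=1020/1199
back: M4=1020/1199
back: M3=-184/163−105/326·1020/1199=-1682/1199
back: M2=114/35−12/35·-1682/1199=4482/1199
back: M1=-1−1/6·4482/1199=-1946/1199
M: M0=0, M1=-1946/1199, M2=4482/1199, M3=-1682/1199, M4=1020/1199, M5=0
seg 0: a=-1, c=M0/2=0, d=(M1−M0)/(6·2)=-973/7194, b=Δ0−h0·(2M0+M1)/6=-1651/3597
seg 1: a=-3, c=M1/2=-973/1199, d=(M2−M1)/(6·1)=3214/3597, b=Δ1−h1·(2M1+M2)/6=-7489/3597
seg 2: a=-5, c=M2/2=2241/1199, d=(M3−M2)/(6·2)=-1541/3597, b=Δ2−h2·(2M2+M3)/6=-335/327
seg 3: a=-3, c=M3/2=-841/1199, d=(M4−M3)/(6·3)=1351/10791, b=Δ3−h3·(2M3+M4)/6=4715/3597
seg 4: a=-2, c=M4/2=510/1199, d=(M5−M4)/(6·3)=-170/3597, b=Δ4−h4·(2M4+M5)/6=1736/3597
t_q=4 → seg 2, τ=1; S=-5+-335/327·τ+2241/1199·τ²+-1541/3597·τ³=-5496/1199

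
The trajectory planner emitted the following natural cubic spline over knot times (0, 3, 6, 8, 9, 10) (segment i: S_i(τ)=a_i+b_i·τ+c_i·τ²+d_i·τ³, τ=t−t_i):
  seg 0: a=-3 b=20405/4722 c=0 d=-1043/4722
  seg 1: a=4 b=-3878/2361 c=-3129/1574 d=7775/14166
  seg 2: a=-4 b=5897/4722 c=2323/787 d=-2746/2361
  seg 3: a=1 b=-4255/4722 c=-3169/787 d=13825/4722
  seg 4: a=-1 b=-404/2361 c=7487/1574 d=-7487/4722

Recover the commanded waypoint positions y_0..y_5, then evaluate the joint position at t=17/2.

y_0 = S_0(0) = a_0 = -3
y_1 = S_1(0) = a_1 = 4
y_2 = S_2(0) = a_2 = -4
y_3 = S_3(0) = a_3 = 1
y_4 = S_4(0) = a_4 = -1
y_5 = S_4(1) = 2
t_q=17/2 is in segment 3 (τ=1/2); S_3(τ)=-1149/12592

y_0=-3 y_1=4 y_2=-4 y_3=1 y_4=-1 y_5=2
S(17/2) = -1149/12592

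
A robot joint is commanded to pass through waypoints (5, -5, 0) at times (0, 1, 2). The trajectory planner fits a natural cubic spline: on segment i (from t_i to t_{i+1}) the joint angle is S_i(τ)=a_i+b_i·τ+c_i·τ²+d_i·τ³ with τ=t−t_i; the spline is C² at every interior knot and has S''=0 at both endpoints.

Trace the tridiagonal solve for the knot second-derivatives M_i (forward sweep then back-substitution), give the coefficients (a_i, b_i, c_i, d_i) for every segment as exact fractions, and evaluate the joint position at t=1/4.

  seg 0: a=5 b=-55/4 c=0 d=15/4
  seg 1: a=-5 b=-5/2 c=45/4 d=-15/4
S(1/4) = 415/256

Δ: Δ0=-10, Δ1=5
row 1: diag=4, rhs=90; c'=1/4, d'=45/2
back: M1=45/2
M: M0=0, M1=45/2, M2=0
seg 0: a=5, c=M0/2=0, d=(M1−M0)/(6·1)=15/4, b=Δ0−h0·(2M0+M1)/6=-55/4
seg 1: a=-5, c=M1/2=45/4, d=(M2−M1)/(6·1)=-15/4, b=Δ1−h1·(2M1+M2)/6=-5/2
t_q=1/4 → seg 0, τ=1/4; S=5+-55/4·τ+0·τ²+15/4·τ³=415/256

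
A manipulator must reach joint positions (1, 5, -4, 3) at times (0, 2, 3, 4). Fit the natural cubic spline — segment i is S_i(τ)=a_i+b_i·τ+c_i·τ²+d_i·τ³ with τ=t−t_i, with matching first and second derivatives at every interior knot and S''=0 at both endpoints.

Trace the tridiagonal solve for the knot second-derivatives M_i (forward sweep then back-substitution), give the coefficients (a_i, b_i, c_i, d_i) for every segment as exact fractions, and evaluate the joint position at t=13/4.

Δ: Δ0=2, Δ1=-9, Δ2=7
row 1: diag=6, rhs=-66; c'=1/6, d'=-11
row 2: denom=4−1·1/6=23/6; d'=(96−1·-11)/(23/6)=642/23
back: M2=642/23
back: M1=-11−1/6·642/23=-360/23
M: M0=0, M1=-360/23, M2=642/23, M3=0
seg 0: a=1, c=M0/2=0, d=(M1−M0)/(6·2)=-30/23, b=Δ0−h0·(2M0+M1)/6=166/23
seg 1: a=5, c=M1/2=-180/23, d=(M2−M1)/(6·1)=167/23, b=Δ1−h1·(2M1+M2)/6=-194/23
seg 2: a=-4, c=M2/2=321/23, d=(M3−M2)/(6·1)=-107/23, b=Δ2−h2·(2M2+M3)/6=-53/23
t_q=13/4 → seg 2, τ=1/4; S=-4+-53/23·τ+321/23·τ²+-107/23·τ³=-5559/1472

  seg 0: a=1 b=166/23 c=0 d=-30/23
  seg 1: a=5 b=-194/23 c=-180/23 d=167/23
  seg 2: a=-4 b=-53/23 c=321/23 d=-107/23
S(13/4) = -5559/1472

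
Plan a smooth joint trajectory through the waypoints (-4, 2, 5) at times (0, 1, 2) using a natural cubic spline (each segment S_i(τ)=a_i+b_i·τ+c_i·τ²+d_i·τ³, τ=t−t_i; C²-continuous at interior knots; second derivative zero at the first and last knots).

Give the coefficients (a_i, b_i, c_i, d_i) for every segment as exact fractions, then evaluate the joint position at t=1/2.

Δ: Δ0=6, Δ1=3
row 1: diag=4, rhs=-18; c'=1/4, d'=-9/2
back: M1=-9/2
M: M0=0, M1=-9/2, M2=0
seg 0: a=-4, c=M0/2=0, d=(M1−M0)/(6·1)=-3/4, b=Δ0−h0·(2M0+M1)/6=27/4
seg 1: a=2, c=M1/2=-9/4, d=(M2−M1)/(6·1)=3/4, b=Δ1−h1·(2M1+M2)/6=9/2
t_q=1/2 → seg 0, τ=1/2; S=-4+27/4·τ+0·τ²+-3/4·τ³=-23/32

  seg 0: a=-4 b=27/4 c=0 d=-3/4
  seg 1: a=2 b=9/2 c=-9/4 d=3/4
S(1/2) = -23/32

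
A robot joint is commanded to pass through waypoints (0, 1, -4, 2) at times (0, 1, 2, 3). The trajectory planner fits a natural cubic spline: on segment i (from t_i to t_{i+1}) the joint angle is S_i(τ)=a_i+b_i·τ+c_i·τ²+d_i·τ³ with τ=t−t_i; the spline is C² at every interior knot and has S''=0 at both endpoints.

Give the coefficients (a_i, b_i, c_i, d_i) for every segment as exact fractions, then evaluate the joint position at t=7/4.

  seg 0: a=0 b=10/3 c=0 d=-7/3
  seg 1: a=1 b=-11/3 c=-7 d=17/3
  seg 2: a=-4 b=-2/3 c=10 d=-10/3
S(7/4) = -211/64

Δ: Δ0=1, Δ1=-5, Δ2=6
row 1: diag=4, rhs=-36; c'=1/4, d'=-9
row 2: denom=4−1·1/4=15/4; d'=(66−1·-9)/(15/4)=20
back: M2=20
back: M1=-9−1/4·20=-14
M: M0=0, M1=-14, M2=20, M3=0
seg 0: a=0, c=M0/2=0, d=(M1−M0)/(6·1)=-7/3, b=Δ0−h0·(2M0+M1)/6=10/3
seg 1: a=1, c=M1/2=-7, d=(M2−M1)/(6·1)=17/3, b=Δ1−h1·(2M1+M2)/6=-11/3
seg 2: a=-4, c=M2/2=10, d=(M3−M2)/(6·1)=-10/3, b=Δ2−h2·(2M2+M3)/6=-2/3
t_q=7/4 → seg 1, τ=3/4; S=1+-11/3·τ+-7·τ²+17/3·τ³=-211/64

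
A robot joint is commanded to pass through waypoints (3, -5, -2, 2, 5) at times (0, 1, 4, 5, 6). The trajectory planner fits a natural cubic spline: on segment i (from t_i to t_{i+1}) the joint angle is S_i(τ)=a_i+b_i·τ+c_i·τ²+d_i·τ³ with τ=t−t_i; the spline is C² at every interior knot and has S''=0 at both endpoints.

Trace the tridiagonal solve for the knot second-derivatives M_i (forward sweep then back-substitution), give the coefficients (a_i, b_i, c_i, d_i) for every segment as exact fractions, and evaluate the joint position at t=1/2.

Δ: Δ0=-8, Δ1=1, Δ2=4, Δ3=3
row 1: diag=8, rhs=54; c'=3/8, d'=27/4
row 2: denom=8−3·3/8=55/8; d'=(18−3·27/4)/(55/8)=-18/55
row 3: denom=4−1·8/55=212/55; d'=(-6−1·-18/55)/(212/55)=-78/53
back: M3=-78/53
back: M2=-18/55−8/55·-78/53=-6/53
back: M1=27/4−3/8·-6/53=360/53
M: M0=0, M1=360/53, M2=-6/53, M3=-78/53, M4=0
seg 0: a=3, c=M0/2=0, d=(M1−M0)/(6·1)=60/53, b=Δ0−h0·(2M0+M1)/6=-484/53
seg 1: a=-5, c=M1/2=180/53, d=(M2−M1)/(6·3)=-61/159, b=Δ1−h1·(2M1+M2)/6=-304/53
seg 2: a=-2, c=M2/2=-3/53, d=(M3−M2)/(6·1)=-12/53, b=Δ2−h2·(2M2+M3)/6=227/53
seg 3: a=2, c=M3/2=-39/53, d=(M4−M3)/(6·1)=13/53, b=Δ3−h3·(2M3+M4)/6=185/53
t_q=1/2 → seg 0, τ=1/2; S=3+-484/53·τ+0·τ²+60/53·τ³=-151/106

  seg 0: a=3 b=-484/53 c=0 d=60/53
  seg 1: a=-5 b=-304/53 c=180/53 d=-61/159
  seg 2: a=-2 b=227/53 c=-3/53 d=-12/53
  seg 3: a=2 b=185/53 c=-39/53 d=13/53
S(1/2) = -151/106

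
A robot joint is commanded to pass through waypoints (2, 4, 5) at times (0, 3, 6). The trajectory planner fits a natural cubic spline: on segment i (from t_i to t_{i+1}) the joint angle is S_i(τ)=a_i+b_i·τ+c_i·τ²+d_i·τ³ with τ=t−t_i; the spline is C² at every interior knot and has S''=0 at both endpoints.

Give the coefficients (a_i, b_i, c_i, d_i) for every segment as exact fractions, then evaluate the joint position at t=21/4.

Δ: Δ0=2/3, Δ1=1/3
row 1: diag=12, rhs=-2; c'=1/4, d'=-1/6
back: M1=-1/6
M: M0=0, M1=-1/6, M2=0
seg 0: a=2, c=M0/2=0, d=(M1−M0)/(6·3)=-1/108, b=Δ0−h0·(2M0+M1)/6=3/4
seg 1: a=4, c=M1/2=-1/12, d=(M2−M1)/(6·3)=1/108, b=Δ1−h1·(2M1+M2)/6=1/2
t_q=21/4 → seg 1, τ=9/4; S=4+1/2·τ+-1/12·τ²+1/108·τ³=1231/256

  seg 0: a=2 b=3/4 c=0 d=-1/108
  seg 1: a=4 b=1/2 c=-1/12 d=1/108
S(21/4) = 1231/256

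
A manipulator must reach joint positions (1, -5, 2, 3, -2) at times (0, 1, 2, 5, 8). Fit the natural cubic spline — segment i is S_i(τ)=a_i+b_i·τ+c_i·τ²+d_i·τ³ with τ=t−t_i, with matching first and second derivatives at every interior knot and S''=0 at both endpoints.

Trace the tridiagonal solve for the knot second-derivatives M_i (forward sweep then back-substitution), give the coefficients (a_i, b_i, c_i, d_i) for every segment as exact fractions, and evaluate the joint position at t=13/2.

Δ: Δ0=-6, Δ1=7, Δ2=1/3, Δ3=-5/3
row 1: diag=4, rhs=78; c'=1/4, d'=39/2
row 2: denom=8−1·1/4=31/4; d'=(-40−1·39/2)/(31/4)=-238/31
row 3: denom=12−3·12/31=336/31; d'=(-12−3·-238/31)/(336/31)=57/56
back: M3=57/56
back: M2=-238/31−12/31·57/56=-113/14
back: M1=39/2−1/4·-113/14=1205/56
M: M0=0, M1=1205/56, M2=-113/14, M3=57/56, M4=0
seg 0: a=1, c=M0/2=0, d=(M1−M0)/(6·1)=1205/336, b=Δ0−h0·(2M0+M1)/6=-3221/336
seg 1: a=-5, c=M1/2=1205/112, d=(M2−M1)/(6·1)=-1657/336, b=Δ1−h1·(2M1+M2)/6=197/168
seg 2: a=2, c=M2/2=-113/28, d=(M3−M2)/(6·3)=509/1008, b=Δ2−h2·(2M2+M3)/6=379/48
seg 3: a=3, c=M3/2=57/112, d=(M4−M3)/(6·3)=-19/336, b=Δ3−h3·(2M3+M4)/6=-451/168
t_q=13/2 → seg 3, τ=3/2; S=3+-451/168·τ+57/112·τ²+-19/336·τ³=-65/896

  seg 0: a=1 b=-3221/336 c=0 d=1205/336
  seg 1: a=-5 b=197/168 c=1205/112 d=-1657/336
  seg 2: a=2 b=379/48 c=-113/28 d=509/1008
  seg 3: a=3 b=-451/168 c=57/112 d=-19/336
S(13/2) = -65/896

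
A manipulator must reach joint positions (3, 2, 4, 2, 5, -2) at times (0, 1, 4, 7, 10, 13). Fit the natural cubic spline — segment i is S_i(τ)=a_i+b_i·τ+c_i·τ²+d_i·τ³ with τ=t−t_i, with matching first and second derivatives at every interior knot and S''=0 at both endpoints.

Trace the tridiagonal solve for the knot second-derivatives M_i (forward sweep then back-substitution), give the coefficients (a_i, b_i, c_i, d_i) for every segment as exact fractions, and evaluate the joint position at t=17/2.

Δ: Δ0=-1, Δ1=2/3, Δ2=-2/3, Δ3=1, Δ4=-7/3
row 1: diag=8, rhs=10; c'=3/8, d'=5/4
row 2: denom=12−3·3/8=87/8; d'=(-8−3·5/4)/(87/8)=-94/87
row 3: denom=12−3·8/29=324/29; d'=(10−3·-94/87)/(324/29)=32/27
row 4: denom=12−3·29/108=403/36; d'=(-20−3·32/27)/(403/36)=-848/403
back: M4=-848/403
back: M3=32/27−29/108·-848/403=2116/1209
back: M2=-94/87−8/29·2116/1209=-630/403
back: M1=5/4−3/8·-630/403=740/403
M: M0=0, M1=740/403, M2=-630/403, M3=2116/1209, M4=-848/403, M5=0
seg 0: a=3, c=M0/2=0, d=(M1−M0)/(6·1)=370/1209, b=Δ0−h0·(2M0+M1)/6=-1579/1209
seg 1: a=2, c=M1/2=370/403, d=(M2−M1)/(6·3)=-685/3627, b=Δ1−h1·(2M1+M2)/6=-469/1209
seg 2: a=4, c=M2/2=-315/403, d=(M3−M2)/(6·3)=2003/10881, b=Δ2−h2·(2M2+M3)/6=2/93
seg 3: a=2, c=M3/2=1058/1209, d=(M4−M3)/(6·3)=-2330/10881, b=Δ3−h3·(2M3+M4)/6=365/1209
seg 4: a=5, c=M4/2=-424/403, d=(M5−M4)/(6·3)=424/3627, b=Δ4−h4·(2M4+M5)/6=-277/1209
t_q=17/2 → seg 3, τ=3/2; S=2+365/1209·τ+1058/1209·τ²+-2330/10881·τ³=5963/1612

  seg 0: a=3 b=-1579/1209 c=0 d=370/1209
  seg 1: a=2 b=-469/1209 c=370/403 d=-685/3627
  seg 2: a=4 b=2/93 c=-315/403 d=2003/10881
  seg 3: a=2 b=365/1209 c=1058/1209 d=-2330/10881
  seg 4: a=5 b=-277/1209 c=-424/403 d=424/3627
S(17/2) = 5963/1612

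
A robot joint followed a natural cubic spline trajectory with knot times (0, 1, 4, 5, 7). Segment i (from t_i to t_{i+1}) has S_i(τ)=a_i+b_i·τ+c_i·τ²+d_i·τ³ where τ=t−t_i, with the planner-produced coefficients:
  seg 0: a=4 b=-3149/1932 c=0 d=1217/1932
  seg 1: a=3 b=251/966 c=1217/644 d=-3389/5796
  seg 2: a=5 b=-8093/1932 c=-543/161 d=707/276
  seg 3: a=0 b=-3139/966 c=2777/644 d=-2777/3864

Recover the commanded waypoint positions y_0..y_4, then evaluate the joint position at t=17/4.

y_0 = S_0(0) = a_0 = 4
y_1 = S_1(0) = a_1 = 3
y_2 = S_2(0) = a_2 = 5
y_3 = S_3(0) = a_3 = 0
y_4 = S_3(2) = 5
t_q=17/4 is in segment 2 (τ=1/4); S_2(τ)=155879/41216

y_0=4 y_1=3 y_2=5 y_3=0 y_4=5
S(17/4) = 155879/41216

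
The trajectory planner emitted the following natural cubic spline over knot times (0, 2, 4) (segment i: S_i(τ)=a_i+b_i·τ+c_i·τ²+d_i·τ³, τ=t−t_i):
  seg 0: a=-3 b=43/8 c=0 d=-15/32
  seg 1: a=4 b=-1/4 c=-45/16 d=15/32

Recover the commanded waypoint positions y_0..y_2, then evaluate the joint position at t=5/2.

y_0=-3 y_1=4 y_2=-4
S(5/2) = 827/256

y_0 = S_0(0) = a_0 = -3
y_1 = S_1(0) = a_1 = 4
y_2 = S_1(2) = -4
t_q=5/2 is in segment 1 (τ=1/2); S_1(τ)=827/256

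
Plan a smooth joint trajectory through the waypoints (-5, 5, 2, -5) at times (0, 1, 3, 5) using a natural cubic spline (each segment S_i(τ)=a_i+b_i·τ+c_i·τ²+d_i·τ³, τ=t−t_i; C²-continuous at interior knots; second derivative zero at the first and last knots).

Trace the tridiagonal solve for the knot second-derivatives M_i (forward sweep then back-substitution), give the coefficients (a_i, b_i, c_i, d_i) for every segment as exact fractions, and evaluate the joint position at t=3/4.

Δ: Δ0=10, Δ1=-3/2, Δ2=-7/2
row 1: diag=6, rhs=-69; c'=1/3, d'=-23/2
row 2: denom=8−2·1/3=22/3; d'=(-12−2·-23/2)/(22/3)=3/2
back: M2=3/2
back: M1=-23/2−1/3·3/2=-12
M: M0=0, M1=-12, M2=3/2, M3=0
seg 0: a=-5, c=M0/2=0, d=(M1−M0)/(6·1)=-2, b=Δ0−h0·(2M0+M1)/6=12
seg 1: a=5, c=M1/2=-6, d=(M2−M1)/(6·2)=9/8, b=Δ1−h1·(2M1+M2)/6=6
seg 2: a=2, c=M2/2=3/4, d=(M3−M2)/(6·2)=-1/8, b=Δ2−h2·(2M2+M3)/6=-9/2
t_q=3/4 → seg 0, τ=3/4; S=-5+12·τ+0·τ²+-2·τ³=101/32

  seg 0: a=-5 b=12 c=0 d=-2
  seg 1: a=5 b=6 c=-6 d=9/8
  seg 2: a=2 b=-9/2 c=3/4 d=-1/8
S(3/4) = 101/32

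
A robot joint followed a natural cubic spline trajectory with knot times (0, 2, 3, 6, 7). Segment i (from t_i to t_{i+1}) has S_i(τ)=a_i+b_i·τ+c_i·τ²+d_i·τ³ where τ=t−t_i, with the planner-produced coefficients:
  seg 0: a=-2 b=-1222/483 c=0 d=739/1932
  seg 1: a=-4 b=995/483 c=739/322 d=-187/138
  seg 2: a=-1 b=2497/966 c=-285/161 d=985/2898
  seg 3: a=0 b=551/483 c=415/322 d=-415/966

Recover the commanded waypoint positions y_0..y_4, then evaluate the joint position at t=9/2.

y_0=-2 y_1=-4 y_2=-1 y_3=0 y_4=2
S(9/2) = 107/2576

y_0 = S_0(0) = a_0 = -2
y_1 = S_1(0) = a_1 = -4
y_2 = S_2(0) = a_2 = -1
y_3 = S_3(0) = a_3 = 0
y_4 = S_3(1) = 2
t_q=9/2 is in segment 2 (τ=3/2); S_2(τ)=107/2576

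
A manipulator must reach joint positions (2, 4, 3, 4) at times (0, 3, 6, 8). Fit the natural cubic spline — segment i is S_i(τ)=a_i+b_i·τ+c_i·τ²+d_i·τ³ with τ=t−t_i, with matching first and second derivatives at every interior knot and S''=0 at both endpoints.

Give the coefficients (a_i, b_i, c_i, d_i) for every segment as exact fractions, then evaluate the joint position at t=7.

Δ: Δ0=2/3, Δ1=-1/3, Δ2=1/2
row 1: diag=12, rhs=-6; c'=1/4, d'=-1/2
row 2: denom=10−3·1/4=37/4; d'=(5−3·-1/2)/(37/4)=26/37
back: M2=26/37
back: M1=-1/2−1/4·26/37=-25/37
M: M0=0, M1=-25/37, M2=26/37, M3=0
seg 0: a=2, c=M0/2=0, d=(M1−M0)/(6·3)=-25/666, b=Δ0−h0·(2M0+M1)/6=223/222
seg 1: a=4, c=M1/2=-25/74, d=(M2−M1)/(6·3)=17/222, b=Δ1−h1·(2M1+M2)/6=-1/111
seg 2: a=3, c=M2/2=13/37, d=(M3−M2)/(6·2)=-13/222, b=Δ2−h2·(2M2+M3)/6=7/222
t_q=7 → seg 2, τ=1; S=3+7/222·τ+13/37·τ²+-13/222·τ³=123/37

  seg 0: a=2 b=223/222 c=0 d=-25/666
  seg 1: a=4 b=-1/111 c=-25/74 d=17/222
  seg 2: a=3 b=7/222 c=13/37 d=-13/222
S(7) = 123/37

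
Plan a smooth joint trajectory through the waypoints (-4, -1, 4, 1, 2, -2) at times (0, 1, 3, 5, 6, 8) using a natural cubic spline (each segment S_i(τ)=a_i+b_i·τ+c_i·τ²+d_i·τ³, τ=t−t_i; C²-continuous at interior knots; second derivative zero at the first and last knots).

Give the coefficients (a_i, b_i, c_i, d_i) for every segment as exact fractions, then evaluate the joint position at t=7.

Δ: Δ0=3, Δ1=5/2, Δ2=-3/2, Δ3=1, Δ4=-2
row 1: diag=6, rhs=-3; c'=1/3, d'=-1/2
row 2: denom=8−2·1/3=22/3; d'=(-24−2·-1/2)/(22/3)=-69/22
row 3: denom=6−2·3/11=60/11; d'=(15−2·-69/22)/(60/11)=39/10
row 4: denom=6−1·11/60=349/60; d'=(-18−1·39/10)/(349/60)=-1314/349
back: M4=-1314/349
back: M3=39/10−11/60·-1314/349=1602/349
back: M2=-69/22−3/11·1602/349=-3063/698
back: M1=-1/2−1/3·-3063/698=336/349
M: M0=0, M1=336/349, M2=-3063/698, M3=1602/349, M4=-1314/349, M5=0
seg 0: a=-4, c=M0/2=0, d=(M1−M0)/(6·1)=56/349, b=Δ0−h0·(2M0+M1)/6=991/349
seg 1: a=-1, c=M1/2=168/349, d=(M2−M1)/(6·2)=-1245/2792, b=Δ1−h1·(2M1+M2)/6=1159/349
seg 2: a=4, c=M2/2=-3063/1396, d=(M3−M2)/(6·2)=2089/2792, b=Δ2−h2·(2M2+M3)/6=-73/698
seg 3: a=1, c=M3/2=801/349, d=(M4−M3)/(6·1)=-486/349, b=Δ3−h3·(2M3+M4)/6=34/349
seg 4: a=2, c=M4/2=-657/349, d=(M5−M4)/(6·2)=219/698, b=Δ4−h4·(2M4+M5)/6=178/349
t_q=7 → seg 4, τ=1; S=2+178/349·τ+-657/349·τ²+219/698·τ³=657/698

  seg 0: a=-4 b=991/349 c=0 d=56/349
  seg 1: a=-1 b=1159/349 c=168/349 d=-1245/2792
  seg 2: a=4 b=-73/698 c=-3063/1396 d=2089/2792
  seg 3: a=1 b=34/349 c=801/349 d=-486/349
  seg 4: a=2 b=178/349 c=-657/349 d=219/698
S(7) = 657/698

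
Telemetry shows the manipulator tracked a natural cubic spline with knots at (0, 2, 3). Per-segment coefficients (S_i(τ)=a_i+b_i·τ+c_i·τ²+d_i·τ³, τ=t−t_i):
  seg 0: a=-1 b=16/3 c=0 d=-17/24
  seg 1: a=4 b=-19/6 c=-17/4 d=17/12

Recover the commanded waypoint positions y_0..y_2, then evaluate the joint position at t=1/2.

y_0=-1 y_1=4 y_2=-2
S(1/2) = 101/64

y_0 = S_0(0) = a_0 = -1
y_1 = S_1(0) = a_1 = 4
y_2 = S_1(1) = -2
t_q=1/2 is in segment 0 (τ=1/2); S_0(τ)=101/64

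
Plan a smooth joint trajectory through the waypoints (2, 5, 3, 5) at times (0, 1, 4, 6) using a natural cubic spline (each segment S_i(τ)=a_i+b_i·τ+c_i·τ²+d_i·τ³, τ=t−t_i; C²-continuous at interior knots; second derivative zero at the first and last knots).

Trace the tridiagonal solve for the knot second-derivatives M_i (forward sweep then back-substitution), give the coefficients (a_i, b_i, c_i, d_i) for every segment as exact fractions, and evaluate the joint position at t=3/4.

  seg 0: a=2 b=764/213 c=0 d=-125/213
  seg 1: a=5 b=389/213 c=-125/71 d=22/71
  seg 2: a=3 b=-79/213 c=73/71 d=-73/426
S(3/4) = 20187/4544

Δ: Δ0=3, Δ1=-2/3, Δ2=1
row 1: diag=8, rhs=-22; c'=3/8, d'=-11/4
row 2: denom=10−3·3/8=71/8; d'=(10−3·-11/4)/(71/8)=146/71
back: M2=146/71
back: M1=-11/4−3/8·146/71=-250/71
M: M0=0, M1=-250/71, M2=146/71, M3=0
seg 0: a=2, c=M0/2=0, d=(M1−M0)/(6·1)=-125/213, b=Δ0−h0·(2M0+M1)/6=764/213
seg 1: a=5, c=M1/2=-125/71, d=(M2−M1)/(6·3)=22/71, b=Δ1−h1·(2M1+M2)/6=389/213
seg 2: a=3, c=M2/2=73/71, d=(M3−M2)/(6·2)=-73/426, b=Δ2−h2·(2M2+M3)/6=-79/213
t_q=3/4 → seg 0, τ=3/4; S=2+764/213·τ+0·τ²+-125/213·τ³=20187/4544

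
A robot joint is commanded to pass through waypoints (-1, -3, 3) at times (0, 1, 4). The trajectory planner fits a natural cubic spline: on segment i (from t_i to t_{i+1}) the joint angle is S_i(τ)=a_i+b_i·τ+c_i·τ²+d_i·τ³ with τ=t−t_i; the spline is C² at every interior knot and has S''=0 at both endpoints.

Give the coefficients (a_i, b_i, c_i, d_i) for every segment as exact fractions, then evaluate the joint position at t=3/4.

  seg 0: a=-1 b=-5/2 c=0 d=1/2
  seg 1: a=-3 b=-1 c=3/2 d=-1/6
S(3/4) = -341/128

Δ: Δ0=-2, Δ1=2
row 1: diag=8, rhs=24; c'=3/8, d'=3
back: M1=3
M: M0=0, M1=3, M2=0
seg 0: a=-1, c=M0/2=0, d=(M1−M0)/(6·1)=1/2, b=Δ0−h0·(2M0+M1)/6=-5/2
seg 1: a=-3, c=M1/2=3/2, d=(M2−M1)/(6·3)=-1/6, b=Δ1−h1·(2M1+M2)/6=-1
t_q=3/4 → seg 0, τ=3/4; S=-1+-5/2·τ+0·τ²+1/2·τ³=-341/128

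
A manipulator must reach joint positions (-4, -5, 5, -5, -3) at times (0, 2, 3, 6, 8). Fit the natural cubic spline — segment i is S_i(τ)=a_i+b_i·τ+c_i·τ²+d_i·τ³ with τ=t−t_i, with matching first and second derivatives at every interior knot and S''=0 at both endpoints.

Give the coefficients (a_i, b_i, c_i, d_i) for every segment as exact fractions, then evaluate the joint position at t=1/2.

Δ: Δ0=-1/2, Δ1=10, Δ2=-10/3, Δ3=1
row 1: diag=6, rhs=63; c'=1/6, d'=21/2
row 2: denom=8−1·1/6=47/6; d'=(-80−1·21/2)/(47/6)=-543/47
row 3: denom=10−3·18/47=416/47; d'=(26−3·-543/47)/(416/47)=2851/416
back: M3=2851/416
back: M2=-543/47−18/47·2851/416=-2949/208
back: M1=21/2−1/6·-2949/208=5351/416
M: M0=0, M1=5351/416, M2=-2949/208, M3=2851/416, M4=0
seg 0: a=-4, c=M0/2=0, d=(M1−M0)/(6·2)=5351/4992, b=Δ0−h0·(2M0+M1)/6=-5975/1248
seg 1: a=-5, c=M1/2=5351/832, d=(M2−M1)/(6·1)=-11249/2496, b=Δ1−h1·(2M1+M2)/6=5039/624
seg 2: a=5, c=M2/2=-2949/416, d=(M3−M2)/(6·3)=673/576, b=Δ2−h2·(2M2+M3)/6=18515/2496
seg 3: a=-5, c=M3/2=2851/832, d=(M4−M3)/(6·2)=-2851/4992, b=Δ3−h3·(2M3+M4)/6=-2227/624
t_q=1/2 → seg 0, τ=1/2; S=-4+-5975/1248·τ+0·τ²+5351/4992·τ³=-83331/13312

  seg 0: a=-4 b=-5975/1248 c=0 d=5351/4992
  seg 1: a=-5 b=5039/624 c=5351/832 d=-11249/2496
  seg 2: a=5 b=18515/2496 c=-2949/416 d=673/576
  seg 3: a=-5 b=-2227/624 c=2851/832 d=-2851/4992
S(1/2) = -83331/13312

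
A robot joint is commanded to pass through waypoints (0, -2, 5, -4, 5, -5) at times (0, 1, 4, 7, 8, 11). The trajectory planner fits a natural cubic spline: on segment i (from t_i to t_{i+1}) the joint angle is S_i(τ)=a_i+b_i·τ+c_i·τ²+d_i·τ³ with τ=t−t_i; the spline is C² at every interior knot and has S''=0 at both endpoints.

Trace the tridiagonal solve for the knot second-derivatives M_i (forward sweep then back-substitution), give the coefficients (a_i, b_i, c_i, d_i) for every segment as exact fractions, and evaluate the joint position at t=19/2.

Δ: Δ0=-2, Δ1=7/3, Δ2=-3, Δ3=9, Δ4=-10/3
row 1: diag=8, rhs=26; c'=3/8, d'=13/4
row 2: denom=12−3·3/8=87/8; d'=(-32−3·13/4)/(87/8)=-334/87
row 3: denom=8−3·8/29=208/29; d'=(72−3·-334/87)/(208/29)=1211/104
row 4: denom=8−1·29/208=1635/208; d'=(-74−1·1211/104)/(1635/208)=-5938/545
back: M4=-5938/545
back: M3=1211/104−29/208·-5938/545=7174/545
back: M2=-334/87−8/29·7174/545=-12214/1635
back: M1=13/4−3/8·-12214/1635=3298/545
M: M0=0, M1=3298/545, M2=-12214/1635, M3=7174/545, M4=-5938/545, M5=0
seg 0: a=0, c=M0/2=0, d=(M1−M0)/(6·1)=1649/1635, b=Δ0−h0·(2M0+M1)/6=-4919/1635
seg 1: a=-2, c=M1/2=1649/545, d=(M2−M1)/(6·3)=-11054/14715, b=Δ1−h1·(2M1+M2)/6=28/1635
seg 2: a=5, c=M2/2=-6107/1635, d=(M3−M2)/(6·3)=16868/14715, b=Δ2−h2·(2M2+M3)/6=-3452/1635
seg 3: a=-4, c=M3/2=3587/545, d=(M4−M3)/(6·1)=-6556/1635, b=Δ3−h3·(2M3+M4)/6=2102/327
seg 4: a=5, c=M4/2=-2969/545, d=(M5−M4)/(6·3)=2969/4905, b=Δ4−h4·(2M4+M5)/6=12364/1635
t_q=19/2 → seg 4, τ=3/2; S=5+12364/1635·τ+-2969/545·τ²+2969/4905·τ³=26721/4360

  seg 0: a=0 b=-4919/1635 c=0 d=1649/1635
  seg 1: a=-2 b=28/1635 c=1649/545 d=-11054/14715
  seg 2: a=5 b=-3452/1635 c=-6107/1635 d=16868/14715
  seg 3: a=-4 b=2102/327 c=3587/545 d=-6556/1635
  seg 4: a=5 b=12364/1635 c=-2969/545 d=2969/4905
S(19/2) = 26721/4360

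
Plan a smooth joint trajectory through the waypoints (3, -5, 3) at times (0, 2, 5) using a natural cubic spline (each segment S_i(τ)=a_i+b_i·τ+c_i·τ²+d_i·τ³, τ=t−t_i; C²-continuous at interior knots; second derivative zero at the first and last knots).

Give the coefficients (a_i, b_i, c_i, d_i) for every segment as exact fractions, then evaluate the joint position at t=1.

Δ: Δ0=-4, Δ1=8/3
row 1: diag=10, rhs=40; c'=3/10, d'=4
back: M1=4
M: M0=0, M1=4, M2=0
seg 0: a=3, c=M0/2=0, d=(M1−M0)/(6·2)=1/3, b=Δ0−h0·(2M0+M1)/6=-16/3
seg 1: a=-5, c=M1/2=2, d=(M2−M1)/(6·3)=-2/9, b=Δ1−h1·(2M1+M2)/6=-4/3
t_q=1 → seg 0, τ=1; S=3+-16/3·τ+0·τ²+1/3·τ³=-2

  seg 0: a=3 b=-16/3 c=0 d=1/3
  seg 1: a=-5 b=-4/3 c=2 d=-2/9
S(1) = -2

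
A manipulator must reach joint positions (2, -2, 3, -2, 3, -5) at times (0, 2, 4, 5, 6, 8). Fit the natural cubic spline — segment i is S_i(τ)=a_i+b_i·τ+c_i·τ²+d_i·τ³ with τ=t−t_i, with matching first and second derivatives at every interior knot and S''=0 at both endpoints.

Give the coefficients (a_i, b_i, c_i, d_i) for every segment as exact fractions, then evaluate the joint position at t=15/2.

  seg 0: a=2 b=-2041/482 c=0 d=1077/1928
  seg 1: a=-2 b=595/241 c=3231/964 d=-402/241
  seg 2: a=3 b=-998/241 c=-6417/964 d=5589/964
  seg 3: a=-2 b=-59/964 c=5175/482 d=-5471/964
  seg 4: a=3 b=1057/241 c=-6063/964 d=2021/1928
S(15/2) = -15957/15424

Δ: Δ0=-2, Δ1=5/2, Δ2=-5, Δ3=5, Δ4=-4
row 1: diag=8, rhs=27; c'=1/4, d'=27/8
row 2: denom=6−2·1/4=11/2; d'=(-45−2·27/8)/(11/2)=-207/22
row 3: denom=4−1·2/11=42/11; d'=(60−1·-207/22)/(42/11)=509/28
row 4: denom=6−1·11/42=241/42; d'=(-54−1·509/28)/(241/42)=-6063/482
back: M4=-6063/482
back: M3=509/28−11/42·-6063/482=5175/241
back: M2=-207/22−2/11·5175/241=-6417/482
back: M1=27/8−1/4·-6417/482=3231/482
M: M0=0, M1=3231/482, M2=-6417/482, M3=5175/241, M4=-6063/482, M5=0
seg 0: a=2, c=M0/2=0, d=(M1−M0)/(6·2)=1077/1928, b=Δ0−h0·(2M0+M1)/6=-2041/482
seg 1: a=-2, c=M1/2=3231/964, d=(M2−M1)/(6·2)=-402/241, b=Δ1−h1·(2M1+M2)/6=595/241
seg 2: a=3, c=M2/2=-6417/964, d=(M3−M2)/(6·1)=5589/964, b=Δ2−h2·(2M2+M3)/6=-998/241
seg 3: a=-2, c=M3/2=5175/482, d=(M4−M3)/(6·1)=-5471/964, b=Δ3−h3·(2M3+M4)/6=-59/964
seg 4: a=3, c=M4/2=-6063/964, d=(M5−M4)/(6·2)=2021/1928, b=Δ4−h4·(2M4+M5)/6=1057/241
t_q=15/2 → seg 4, τ=3/2; S=3+1057/241·τ+-6063/964·τ²+2021/1928·τ³=-15957/15424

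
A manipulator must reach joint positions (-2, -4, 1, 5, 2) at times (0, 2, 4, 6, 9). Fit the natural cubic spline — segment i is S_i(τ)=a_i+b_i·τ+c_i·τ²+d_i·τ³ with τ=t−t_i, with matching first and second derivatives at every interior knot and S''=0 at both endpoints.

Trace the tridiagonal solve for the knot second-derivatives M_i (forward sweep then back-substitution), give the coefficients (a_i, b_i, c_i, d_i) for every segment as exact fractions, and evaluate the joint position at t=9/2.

  seg 0: a=-2 b=-137/71 c=0 d=33/142
  seg 1: a=-4 b=61/71 c=99/71 d=-163/568
  seg 2: a=1 b=425/142 c=-93/284 d=-6/71
  seg 3: a=5 b=95/142 c=-237/284 d=79/852
S(9/2) = 2731/1136

Δ: Δ0=-1, Δ1=5/2, Δ2=2, Δ3=-1
row 1: diag=8, rhs=21; c'=1/4, d'=21/8
row 2: denom=8−2·1/4=15/2; d'=(-3−2·21/8)/(15/2)=-11/10
row 3: denom=10−2·4/15=142/15; d'=(-18−2·-11/10)/(142/15)=-237/142
back: M3=-237/142
back: M2=-11/10−4/15·-237/142=-93/142
back: M1=21/8−1/4·-93/142=198/71
M: M0=0, M1=198/71, M2=-93/142, M3=-237/142, M4=0
seg 0: a=-2, c=M0/2=0, d=(M1−M0)/(6·2)=33/142, b=Δ0−h0·(2M0+M1)/6=-137/71
seg 1: a=-4, c=M1/2=99/71, d=(M2−M1)/(6·2)=-163/568, b=Δ1−h1·(2M1+M2)/6=61/71
seg 2: a=1, c=M2/2=-93/284, d=(M3−M2)/(6·2)=-6/71, b=Δ2−h2·(2M2+M3)/6=425/142
seg 3: a=5, c=M3/2=-237/284, d=(M4−M3)/(6·3)=79/852, b=Δ3−h3·(2M3+M4)/6=95/142
t_q=9/2 → seg 2, τ=1/2; S=1+425/142·τ+-93/284·τ²+-6/71·τ³=2731/1136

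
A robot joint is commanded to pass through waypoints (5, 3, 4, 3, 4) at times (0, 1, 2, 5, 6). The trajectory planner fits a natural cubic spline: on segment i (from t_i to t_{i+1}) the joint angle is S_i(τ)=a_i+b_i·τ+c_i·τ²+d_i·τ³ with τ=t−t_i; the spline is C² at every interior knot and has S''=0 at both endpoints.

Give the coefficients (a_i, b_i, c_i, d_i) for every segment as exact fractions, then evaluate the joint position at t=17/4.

  seg 0: a=5 b=-1811/636 c=0 d=539/636
  seg 1: a=3 b=-97/318 c=539/212 d=-787/636
  seg 2: a=4 b=679/636 c=-62/53 d=149/636
  seg 3: a=3 b=119/318 c=199/212 d=-199/636
S(17/4) = 42719/13568

Δ: Δ0=-2, Δ1=1, Δ2=-1/3, Δ3=1
row 1: diag=4, rhs=18; c'=1/4, d'=9/2
row 2: denom=8−1·1/4=31/4; d'=(-8−1·9/2)/(31/4)=-50/31
row 3: denom=8−3·12/31=212/31; d'=(8−3·-50/31)/(212/31)=199/106
back: M3=199/106
back: M2=-50/31−12/31·199/106=-124/53
back: M1=9/2−1/4·-124/53=539/106
M: M0=0, M1=539/106, M2=-124/53, M3=199/106, M4=0
seg 0: a=5, c=M0/2=0, d=(M1−M0)/(6·1)=539/636, b=Δ0−h0·(2M0+M1)/6=-1811/636
seg 1: a=3, c=M1/2=539/212, d=(M2−M1)/(6·1)=-787/636, b=Δ1−h1·(2M1+M2)/6=-97/318
seg 2: a=4, c=M2/2=-62/53, d=(M3−M2)/(6·3)=149/636, b=Δ2−h2·(2M2+M3)/6=679/636
seg 3: a=3, c=M3/2=199/212, d=(M4−M3)/(6·1)=-199/636, b=Δ3−h3·(2M3+M4)/6=119/318
t_q=17/4 → seg 2, τ=9/4; S=4+679/636·τ+-62/53·τ²+149/636·τ³=42719/13568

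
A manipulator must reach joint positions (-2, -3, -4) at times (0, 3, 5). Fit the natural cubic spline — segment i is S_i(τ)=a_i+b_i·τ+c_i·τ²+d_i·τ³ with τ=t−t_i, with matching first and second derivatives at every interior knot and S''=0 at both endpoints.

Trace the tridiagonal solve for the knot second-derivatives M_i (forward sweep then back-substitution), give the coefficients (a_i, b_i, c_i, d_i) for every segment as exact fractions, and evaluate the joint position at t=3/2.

  seg 0: a=-2 b=-17/60 c=0 d=-1/180
  seg 1: a=-3 b=-13/30 c=-1/20 d=1/120
S(3/2) = -391/160

Δ: Δ0=-1/3, Δ1=-1/2
row 1: diag=10, rhs=-1; c'=1/5, d'=-1/10
back: M1=-1/10
M: M0=0, M1=-1/10, M2=0
seg 0: a=-2, c=M0/2=0, d=(M1−M0)/(6·3)=-1/180, b=Δ0−h0·(2M0+M1)/6=-17/60
seg 1: a=-3, c=M1/2=-1/20, d=(M2−M1)/(6·2)=1/120, b=Δ1−h1·(2M1+M2)/6=-13/30
t_q=3/2 → seg 0, τ=3/2; S=-2+-17/60·τ+0·τ²+-1/180·τ³=-391/160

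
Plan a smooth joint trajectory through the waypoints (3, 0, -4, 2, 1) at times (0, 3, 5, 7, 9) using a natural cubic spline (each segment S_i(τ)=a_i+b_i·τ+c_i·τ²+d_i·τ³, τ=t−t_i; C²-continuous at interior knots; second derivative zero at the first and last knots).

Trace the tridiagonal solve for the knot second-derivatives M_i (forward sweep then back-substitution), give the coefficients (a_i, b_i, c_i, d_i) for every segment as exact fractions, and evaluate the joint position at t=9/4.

Δ: Δ0=-1, Δ1=-2, Δ2=3, Δ3=-1/2
row 1: diag=10, rhs=-6; c'=1/5, d'=-3/5
row 2: denom=8−2·1/5=38/5; d'=(30−2·-3/5)/(38/5)=78/19
row 3: denom=8−2·5/19=142/19; d'=(-21−2·78/19)/(142/19)=-555/142
back: M3=-555/142
back: M2=78/19−5/19·-555/142=729/142
back: M1=-3/5−1/5·729/142=-231/142
M: M0=0, M1=-231/142, M2=729/142, M3=-555/142, M4=0
seg 0: a=3, c=M0/2=0, d=(M1−M0)/(6·3)=-77/852, b=Δ0−h0·(2M0+M1)/6=-53/284
seg 1: a=0, c=M1/2=-231/284, d=(M2−M1)/(6·2)=40/71, b=Δ1−h1·(2M1+M2)/6=-373/142
seg 2: a=-4, c=M2/2=729/284, d=(M3−M2)/(6·2)=-107/142, b=Δ2−h2·(2M2+M3)/6=125/142
seg 3: a=2, c=M3/2=-555/284, d=(M4−M3)/(6·2)=185/568, b=Δ3−h3·(2M3+M4)/6=299/142
t_q=9/4 → seg 0, τ=9/4; S=3+-53/284·τ+0·τ²+-77/852·τ³=28185/18176

  seg 0: a=3 b=-53/284 c=0 d=-77/852
  seg 1: a=0 b=-373/142 c=-231/284 d=40/71
  seg 2: a=-4 b=125/142 c=729/284 d=-107/142
  seg 3: a=2 b=299/142 c=-555/284 d=185/568
S(9/4) = 28185/18176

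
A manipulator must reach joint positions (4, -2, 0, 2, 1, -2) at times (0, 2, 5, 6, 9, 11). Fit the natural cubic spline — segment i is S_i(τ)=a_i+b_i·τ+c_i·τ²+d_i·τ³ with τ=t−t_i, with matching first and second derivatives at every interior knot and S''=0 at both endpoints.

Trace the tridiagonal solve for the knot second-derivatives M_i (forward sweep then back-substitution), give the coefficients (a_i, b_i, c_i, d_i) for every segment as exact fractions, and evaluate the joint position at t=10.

  seg 0: a=4 b=-6076/1647 c=0 d=1135/6588
  seg 1: a=-2 b=-2671/1647 c=1135/1098 d=-2677/29646
  seg 2: a=0 b=7057/3294 c=364/1647 d=-133/366
  seg 3: a=2 b=2461/1647 c=-2863/3294 d=2569/29646
  seg 4: a=1 b=-4549/3294 c=-49/549 d=49/3294
S(10) = -250/549

Δ: Δ0=-3, Δ1=2/3, Δ2=2, Δ3=-1/3, Δ4=-3/2
row 1: diag=10, rhs=22; c'=3/10, d'=11/5
row 2: denom=8−3·3/10=71/10; d'=(8−3·11/5)/(71/10)=14/71
row 3: denom=8−1·10/71=558/71; d'=(-14−1·14/71)/(558/71)=-56/31
row 4: denom=10−3·71/186=549/62; d'=(-7−3·-56/31)/(549/62)=-98/549
back: M4=-98/549
back: M3=-56/31−71/186·-98/549=-2863/1647
back: M2=14/71−10/71·-2863/1647=728/1647
back: M1=11/5−3/10·728/1647=1135/549
M: M0=0, M1=1135/549, M2=728/1647, M3=-2863/1647, M4=-98/549, M5=0
seg 0: a=4, c=M0/2=0, d=(M1−M0)/(6·2)=1135/6588, b=Δ0−h0·(2M0+M1)/6=-6076/1647
seg 1: a=-2, c=M1/2=1135/1098, d=(M2−M1)/(6·3)=-2677/29646, b=Δ1−h1·(2M1+M2)/6=-2671/1647
seg 2: a=0, c=M2/2=364/1647, d=(M3−M2)/(6·1)=-133/366, b=Δ2−h2·(2M2+M3)/6=7057/3294
seg 3: a=2, c=M3/2=-2863/3294, d=(M4−M3)/(6·3)=2569/29646, b=Δ3−h3·(2M3+M4)/6=2461/1647
seg 4: a=1, c=M4/2=-49/549, d=(M5−M4)/(6·2)=49/3294, b=Δ4−h4·(2M4+M5)/6=-4549/3294
t_q=10 → seg 4, τ=1; S=1+-4549/3294·τ+-49/549·τ²+49/3294·τ³=-250/549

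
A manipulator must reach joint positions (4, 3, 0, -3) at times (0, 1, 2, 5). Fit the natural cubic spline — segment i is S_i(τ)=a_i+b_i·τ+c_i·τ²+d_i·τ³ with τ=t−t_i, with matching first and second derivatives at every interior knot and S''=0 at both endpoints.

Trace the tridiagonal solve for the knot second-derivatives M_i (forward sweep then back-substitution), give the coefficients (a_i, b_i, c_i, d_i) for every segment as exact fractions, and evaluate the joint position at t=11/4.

Δ: Δ0=-1, Δ1=-3, Δ2=-1
row 1: diag=4, rhs=-12; c'=1/4, d'=-3
row 2: denom=8−1·1/4=31/4; d'=(12−1·-3)/(31/4)=60/31
back: M2=60/31
back: M1=-3−1/4·60/31=-108/31
M: M0=0, M1=-108/31, M2=60/31, M3=0
seg 0: a=4, c=M0/2=0, d=(M1−M0)/(6·1)=-18/31, b=Δ0−h0·(2M0+M1)/6=-13/31
seg 1: a=3, c=M1/2=-54/31, d=(M2−M1)/(6·1)=28/31, b=Δ1−h1·(2M1+M2)/6=-67/31
seg 2: a=0, c=M2/2=30/31, d=(M3−M2)/(6·3)=-10/93, b=Δ2−h2·(2M2+M3)/6=-91/31
t_q=11/4 → seg 2, τ=3/4; S=0+-91/31·τ+30/31·τ²+-10/93·τ³=-1689/992

  seg 0: a=4 b=-13/31 c=0 d=-18/31
  seg 1: a=3 b=-67/31 c=-54/31 d=28/31
  seg 2: a=0 b=-91/31 c=30/31 d=-10/93
S(11/4) = -1689/992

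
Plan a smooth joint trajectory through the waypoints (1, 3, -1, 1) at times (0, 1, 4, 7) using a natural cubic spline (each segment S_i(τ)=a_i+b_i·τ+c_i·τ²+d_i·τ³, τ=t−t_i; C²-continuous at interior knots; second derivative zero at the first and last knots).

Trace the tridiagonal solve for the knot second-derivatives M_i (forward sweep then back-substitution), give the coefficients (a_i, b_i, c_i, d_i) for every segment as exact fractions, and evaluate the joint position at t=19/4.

  seg 0: a=1 b=220/87 c=0 d=-46/87
  seg 1: a=3 b=82/87 c=-46/29 d=8/29
  seg 2: a=-1 b=-98/87 c=26/29 d=-26/261
S(19/4) = -1283/928

Δ: Δ0=2, Δ1=-4/3, Δ2=2/3
row 1: diag=8, rhs=-20; c'=3/8, d'=-5/2
row 2: denom=12−3·3/8=87/8; d'=(12−3·-5/2)/(87/8)=52/29
back: M2=52/29
back: M1=-5/2−3/8·52/29=-92/29
M: M0=0, M1=-92/29, M2=52/29, M3=0
seg 0: a=1, c=M0/2=0, d=(M1−M0)/(6·1)=-46/87, b=Δ0−h0·(2M0+M1)/6=220/87
seg 1: a=3, c=M1/2=-46/29, d=(M2−M1)/(6·3)=8/29, b=Δ1−h1·(2M1+M2)/6=82/87
seg 2: a=-1, c=M2/2=26/29, d=(M3−M2)/(6·3)=-26/261, b=Δ2−h2·(2M2+M3)/6=-98/87
t_q=19/4 → seg 2, τ=3/4; S=-1+-98/87·τ+26/29·τ²+-26/261·τ³=-1283/928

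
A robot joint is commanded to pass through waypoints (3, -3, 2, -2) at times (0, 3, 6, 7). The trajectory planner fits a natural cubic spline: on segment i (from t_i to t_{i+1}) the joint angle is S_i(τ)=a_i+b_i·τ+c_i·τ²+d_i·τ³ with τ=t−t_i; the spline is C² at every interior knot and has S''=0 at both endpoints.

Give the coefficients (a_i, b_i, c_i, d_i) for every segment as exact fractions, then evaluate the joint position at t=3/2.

Δ: Δ0=-2, Δ1=5/3, Δ2=-4
row 1: diag=12, rhs=22; c'=1/4, d'=11/6
row 2: denom=8−3·1/4=29/4; d'=(-34−3·11/6)/(29/4)=-158/29
back: M2=-158/29
back: M1=11/6−1/4·-158/29=278/87
M: M0=0, M1=278/87, M2=-158/29, M3=0
seg 0: a=3, c=M0/2=0, d=(M1−M0)/(6·3)=139/783, b=Δ0−h0·(2M0+M1)/6=-313/87
seg 1: a=-3, c=M1/2=139/87, d=(M2−M1)/(6·3)=-376/783, b=Δ1−h1·(2M1+M2)/6=104/87
seg 2: a=2, c=M2/2=-79/29, d=(M3−M2)/(6·1)=79/87, b=Δ2−h2·(2M2+M3)/6=-190/87
t_q=3/2 → seg 0, τ=3/2; S=3+-313/87·τ+0·τ²+139/783·τ³=-417/232

  seg 0: a=3 b=-313/87 c=0 d=139/783
  seg 1: a=-3 b=104/87 c=139/87 d=-376/783
  seg 2: a=2 b=-190/87 c=-79/29 d=79/87
S(3/2) = -417/232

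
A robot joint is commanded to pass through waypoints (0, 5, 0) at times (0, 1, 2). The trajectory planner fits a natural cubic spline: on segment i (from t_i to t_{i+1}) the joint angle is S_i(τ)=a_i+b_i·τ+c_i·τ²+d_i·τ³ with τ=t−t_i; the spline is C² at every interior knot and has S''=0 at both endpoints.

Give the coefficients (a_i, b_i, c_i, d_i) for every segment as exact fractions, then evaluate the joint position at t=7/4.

Δ: Δ0=5, Δ1=-5
row 1: diag=4, rhs=-60; c'=1/4, d'=-15
back: M1=-15
M: M0=0, M1=-15, M2=0
seg 0: a=0, c=M0/2=0, d=(M1−M0)/(6·1)=-5/2, b=Δ0−h0·(2M0+M1)/6=15/2
seg 1: a=5, c=M1/2=-15/2, d=(M2−M1)/(6·1)=5/2, b=Δ1−h1·(2M1+M2)/6=0
t_q=7/4 → seg 1, τ=3/4; S=5+0·τ+-15/2·τ²+5/2·τ³=235/128

  seg 0: a=0 b=15/2 c=0 d=-5/2
  seg 1: a=5 b=0 c=-15/2 d=5/2
S(7/4) = 235/128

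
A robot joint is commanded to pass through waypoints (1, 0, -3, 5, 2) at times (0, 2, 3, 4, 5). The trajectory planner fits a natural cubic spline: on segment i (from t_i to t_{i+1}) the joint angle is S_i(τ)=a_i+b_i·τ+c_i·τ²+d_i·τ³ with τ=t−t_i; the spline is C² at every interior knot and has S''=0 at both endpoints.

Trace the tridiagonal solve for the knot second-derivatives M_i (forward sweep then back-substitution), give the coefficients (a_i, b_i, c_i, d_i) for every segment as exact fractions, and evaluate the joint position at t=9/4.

Δ: Δ0=-1/2, Δ1=-3, Δ2=8, Δ3=-3
row 1: diag=6, rhs=-15; c'=1/6, d'=-5/2
row 2: denom=4−1·1/6=23/6; d'=(66−1·-5/2)/(23/6)=411/23
row 3: denom=4−1·6/23=86/23; d'=(-66−1·411/23)/(86/23)=-1929/86
back: M3=-1929/86
back: M2=411/23−6/23·-1929/86=1020/43
back: M1=-5/2−1/6·1020/43=-555/86
M: M0=0, M1=-555/86, M2=1020/43, M3=-1929/86, M4=0
seg 0: a=1, c=M0/2=0, d=(M1−M0)/(6·2)=-185/344, b=Δ0−h0·(2M0+M1)/6=71/43
seg 1: a=0, c=M1/2=-555/172, d=(M2−M1)/(6·1)=865/172, b=Δ1−h1·(2M1+M2)/6=-413/86
seg 2: a=-3, c=M2/2=510/43, d=(M3−M2)/(6·1)=-1323/172, b=Δ2−h2·(2M2+M3)/6=659/172
seg 3: a=5, c=M3/2=-1929/172, d=(M4−M3)/(6·1)=643/172, b=Δ3−h3·(2M3+M4)/6=385/86
t_q=9/4 → seg 1, τ=1/4; S=0+-413/86·τ+-555/172·τ²+865/172·τ³=-14571/11008

  seg 0: a=1 b=71/43 c=0 d=-185/344
  seg 1: a=0 b=-413/86 c=-555/172 d=865/172
  seg 2: a=-3 b=659/172 c=510/43 d=-1323/172
  seg 3: a=5 b=385/86 c=-1929/172 d=643/172
S(9/4) = -14571/11008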